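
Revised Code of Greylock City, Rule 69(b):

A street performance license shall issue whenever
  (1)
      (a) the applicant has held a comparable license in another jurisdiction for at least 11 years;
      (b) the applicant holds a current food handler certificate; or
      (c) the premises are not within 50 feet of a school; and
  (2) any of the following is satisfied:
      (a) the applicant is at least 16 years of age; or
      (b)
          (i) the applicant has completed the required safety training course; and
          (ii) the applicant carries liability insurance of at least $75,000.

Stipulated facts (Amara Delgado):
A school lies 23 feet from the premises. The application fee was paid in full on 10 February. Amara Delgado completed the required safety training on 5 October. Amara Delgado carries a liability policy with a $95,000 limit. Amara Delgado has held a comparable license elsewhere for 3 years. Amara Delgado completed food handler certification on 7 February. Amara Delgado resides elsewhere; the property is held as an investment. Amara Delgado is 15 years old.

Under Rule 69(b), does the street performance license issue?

Yes — granted.

(a) prior license ≥ 11 yr — not satisfied.
(b) food handler cert. — satisfied.
(c) ≥50 ft from school — not satisfied.
(1): F OR T OR F → true.
(a) age ≥ 16 — not satisfied.
(i) safety training — satisfied.
(ii) insurance ≥ $75,000 — holds.
So (b) is satisfied (T AND T).
So (2) is satisfied (F OR T).
Overall = T AND T = true.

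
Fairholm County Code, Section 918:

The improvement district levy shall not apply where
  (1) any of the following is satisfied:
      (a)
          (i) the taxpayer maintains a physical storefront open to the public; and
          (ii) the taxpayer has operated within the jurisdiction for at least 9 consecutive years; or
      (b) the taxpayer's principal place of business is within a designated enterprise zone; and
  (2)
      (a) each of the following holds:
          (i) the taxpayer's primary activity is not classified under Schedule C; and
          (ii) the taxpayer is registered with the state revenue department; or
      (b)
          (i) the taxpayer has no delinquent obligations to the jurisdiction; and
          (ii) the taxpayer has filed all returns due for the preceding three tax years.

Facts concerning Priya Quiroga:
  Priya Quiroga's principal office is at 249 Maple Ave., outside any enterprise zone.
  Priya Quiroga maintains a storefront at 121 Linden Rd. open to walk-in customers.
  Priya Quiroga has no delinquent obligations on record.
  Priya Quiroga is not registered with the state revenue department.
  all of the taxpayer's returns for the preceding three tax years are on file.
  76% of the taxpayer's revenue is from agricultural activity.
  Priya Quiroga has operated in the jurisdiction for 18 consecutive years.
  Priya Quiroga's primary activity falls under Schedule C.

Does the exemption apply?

(i) has storefront — satisfied.
(ii) ≥ 9 yrs in jurisdiction — holds.
So (a) is satisfied (T AND T).
(b) in enterprise zone — fails.
So (1) is satisfied (T OR F).
(i) not (Schedule C activity) — fails.
(ii) state-registered — not satisfied.
(a) = F AND F = false.
(i) no delinquency — satisfied.
(ii) returns current — met.
(b): T AND T → true.
(2): F OR T → true.
Overall: T AND T → true.

Yes — exempt.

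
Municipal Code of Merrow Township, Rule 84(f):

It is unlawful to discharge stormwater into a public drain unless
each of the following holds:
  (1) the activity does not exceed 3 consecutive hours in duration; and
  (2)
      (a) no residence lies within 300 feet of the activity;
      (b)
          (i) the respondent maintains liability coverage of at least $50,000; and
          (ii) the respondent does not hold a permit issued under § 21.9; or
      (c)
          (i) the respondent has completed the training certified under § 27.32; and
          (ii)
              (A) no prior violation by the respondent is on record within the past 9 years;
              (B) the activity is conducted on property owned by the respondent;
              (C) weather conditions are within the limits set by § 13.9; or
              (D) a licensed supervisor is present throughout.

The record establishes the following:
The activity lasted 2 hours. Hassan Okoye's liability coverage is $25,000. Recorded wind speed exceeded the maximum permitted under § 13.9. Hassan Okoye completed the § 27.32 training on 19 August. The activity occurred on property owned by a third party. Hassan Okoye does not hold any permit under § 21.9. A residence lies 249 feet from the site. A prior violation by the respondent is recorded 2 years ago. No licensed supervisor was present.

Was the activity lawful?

No — unlawful.

(1) ≤ 3 hrs duration — satisfied.
(a) no residence in 300 ft — not satisfied.
(i) coverage ≥ $50,000 — not satisfied.
(ii) not (holds permit) — holds.
So (b) is not satisfied (F AND T).
(i) training certified — met.
(A) no prior violation — not satisfied.
(B) own property — not satisfied.
(C) weather ok — not satisfied.
(D) supervisor present — fails.
(ii) = F OR F OR F OR F = false.
(c): T AND F → false.
So (2) is not satisfied (F OR F OR F).
Overall: T AND F → false.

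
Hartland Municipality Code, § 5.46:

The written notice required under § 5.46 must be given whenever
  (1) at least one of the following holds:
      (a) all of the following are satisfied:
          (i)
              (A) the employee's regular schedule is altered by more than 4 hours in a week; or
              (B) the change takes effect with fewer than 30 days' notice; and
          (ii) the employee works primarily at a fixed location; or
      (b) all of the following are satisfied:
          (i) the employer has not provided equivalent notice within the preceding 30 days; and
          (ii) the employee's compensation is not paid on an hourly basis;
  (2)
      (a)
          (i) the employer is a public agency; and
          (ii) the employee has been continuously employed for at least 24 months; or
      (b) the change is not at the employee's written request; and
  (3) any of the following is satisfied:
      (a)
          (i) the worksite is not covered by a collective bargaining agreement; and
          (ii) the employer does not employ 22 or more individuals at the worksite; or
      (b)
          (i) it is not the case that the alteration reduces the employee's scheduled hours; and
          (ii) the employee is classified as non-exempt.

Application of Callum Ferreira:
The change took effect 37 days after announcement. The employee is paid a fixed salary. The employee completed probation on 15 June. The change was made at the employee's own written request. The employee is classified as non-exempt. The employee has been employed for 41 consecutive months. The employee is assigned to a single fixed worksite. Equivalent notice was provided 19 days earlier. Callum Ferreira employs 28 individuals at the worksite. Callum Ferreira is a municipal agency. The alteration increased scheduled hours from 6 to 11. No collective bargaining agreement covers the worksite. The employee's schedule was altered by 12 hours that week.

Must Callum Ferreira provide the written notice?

Yes — required.

(A) schedule shift > 4h — holds.
(B) < 30 days' notice — fails.
So (i) is satisfied (T OR F).
(ii) fixed location — met.
(a) = T AND T = true.
(i) no recent notice — fails.
(ii) not (hourly-paid) — satisfied.
(b): F AND T → false.
So (1) is satisfied (T OR F).
(i) public agency — holds.
(ii) tenure ≥ 24 mo. — satisfied.
(a): T AND T → true.
(b) not employee-requested — fails.
(2) = T OR F = true.
(i) no CBA — met.
(ii) not (≥ 22 at site) — not satisfied.
(a) = T AND F = false.
(i) not (hours reduced) — holds.
(ii) non-exempt — satisfied.
So (b) is satisfied (T AND T).
(3) = F OR T = true.
So Overall is satisfied (T AND T AND T).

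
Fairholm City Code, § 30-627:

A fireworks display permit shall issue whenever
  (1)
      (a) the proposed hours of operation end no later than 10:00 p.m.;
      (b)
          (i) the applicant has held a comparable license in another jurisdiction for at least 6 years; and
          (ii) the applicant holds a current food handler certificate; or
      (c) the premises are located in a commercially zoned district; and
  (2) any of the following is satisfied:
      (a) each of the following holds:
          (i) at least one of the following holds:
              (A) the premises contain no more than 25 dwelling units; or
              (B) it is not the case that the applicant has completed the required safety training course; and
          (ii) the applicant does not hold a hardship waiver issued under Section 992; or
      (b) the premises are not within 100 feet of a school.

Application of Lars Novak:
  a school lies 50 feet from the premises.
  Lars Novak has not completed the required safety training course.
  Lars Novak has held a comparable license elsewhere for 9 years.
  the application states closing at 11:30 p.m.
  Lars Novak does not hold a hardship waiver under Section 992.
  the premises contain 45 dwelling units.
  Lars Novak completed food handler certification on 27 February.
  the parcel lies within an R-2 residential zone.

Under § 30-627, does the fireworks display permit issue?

(a) closes by 10 p.m. — fails.
(i) prior license ≥ 6 yr — met.
(ii) food handler cert. — holds.
(b) = T AND T = true.
(c) commercially zoned — fails.
So (1) is satisfied (F OR T OR F).
(A) ≤ 25 units — fails.
(B) not (safety training) — met.
(i): F OR T → true.
(ii) not (hardship waiver) — holds.
So (a) is satisfied (T AND T).
(b) ≥100 ft from school — not met.
(2) = T OR F = true.
Overall = T AND T = true.

Yes — granted.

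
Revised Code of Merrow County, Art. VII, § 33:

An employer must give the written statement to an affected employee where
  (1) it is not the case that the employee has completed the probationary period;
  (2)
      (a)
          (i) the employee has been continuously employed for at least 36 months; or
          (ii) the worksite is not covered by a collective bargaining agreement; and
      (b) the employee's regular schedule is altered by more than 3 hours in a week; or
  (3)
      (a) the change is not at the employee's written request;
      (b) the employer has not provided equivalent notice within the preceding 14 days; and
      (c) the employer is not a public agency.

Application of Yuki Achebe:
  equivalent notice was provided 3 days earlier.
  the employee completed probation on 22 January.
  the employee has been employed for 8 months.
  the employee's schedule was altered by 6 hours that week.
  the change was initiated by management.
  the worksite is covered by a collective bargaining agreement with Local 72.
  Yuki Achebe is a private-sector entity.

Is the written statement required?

No — not required.

(1) not (past probation) — fails.
(i) tenure ≥ 36 mo. — not satisfied.
(ii) no CBA — not satisfied.
(a): F OR F → false.
(b) schedule shift > 3h — holds.
(2): F AND T → false.
(a) not employee-requested — holds.
(b) no recent notice — not satisfied.
(c) not (public agency) — satisfied.
So (3) is not satisfied (T AND F AND T).
So Overall is not satisfied (F OR F OR F).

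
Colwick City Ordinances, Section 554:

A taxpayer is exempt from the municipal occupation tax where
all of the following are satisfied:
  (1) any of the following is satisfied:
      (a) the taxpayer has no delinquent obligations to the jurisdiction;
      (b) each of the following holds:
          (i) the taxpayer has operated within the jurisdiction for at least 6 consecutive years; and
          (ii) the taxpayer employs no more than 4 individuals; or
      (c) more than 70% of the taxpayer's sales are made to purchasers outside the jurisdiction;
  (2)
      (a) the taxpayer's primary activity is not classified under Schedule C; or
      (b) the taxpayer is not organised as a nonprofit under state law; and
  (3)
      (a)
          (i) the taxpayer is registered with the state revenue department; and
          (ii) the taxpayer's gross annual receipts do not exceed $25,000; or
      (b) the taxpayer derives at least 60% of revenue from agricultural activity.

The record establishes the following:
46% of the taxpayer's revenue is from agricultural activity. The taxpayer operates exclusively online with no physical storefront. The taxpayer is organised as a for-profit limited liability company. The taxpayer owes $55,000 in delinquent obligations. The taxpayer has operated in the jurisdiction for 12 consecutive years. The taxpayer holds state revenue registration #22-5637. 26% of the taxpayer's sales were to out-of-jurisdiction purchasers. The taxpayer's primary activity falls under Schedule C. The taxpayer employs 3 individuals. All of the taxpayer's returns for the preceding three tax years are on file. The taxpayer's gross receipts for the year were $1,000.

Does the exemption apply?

Yes — exempt.

(a) no delinquency — fails.
(i) ≥ 6 yrs in jurisdiction — satisfied.
(ii) ≤ 4 employees — holds.
(b) = T AND T = true.
(c) >70% out-of-jur. sales — fails.
(1): F OR T OR F → true.
(a) not (Schedule C activity) — not met.
(b) not (nonprofit) — met.
(2): F OR T → true.
(i) state-registered — holds.
(ii) receipts ≤ $25,000 — holds.
(a): T AND T → true.
(b) ≥60% agricultural — not met.
So (3) is satisfied (T OR F).
Overall = T AND T AND T = true.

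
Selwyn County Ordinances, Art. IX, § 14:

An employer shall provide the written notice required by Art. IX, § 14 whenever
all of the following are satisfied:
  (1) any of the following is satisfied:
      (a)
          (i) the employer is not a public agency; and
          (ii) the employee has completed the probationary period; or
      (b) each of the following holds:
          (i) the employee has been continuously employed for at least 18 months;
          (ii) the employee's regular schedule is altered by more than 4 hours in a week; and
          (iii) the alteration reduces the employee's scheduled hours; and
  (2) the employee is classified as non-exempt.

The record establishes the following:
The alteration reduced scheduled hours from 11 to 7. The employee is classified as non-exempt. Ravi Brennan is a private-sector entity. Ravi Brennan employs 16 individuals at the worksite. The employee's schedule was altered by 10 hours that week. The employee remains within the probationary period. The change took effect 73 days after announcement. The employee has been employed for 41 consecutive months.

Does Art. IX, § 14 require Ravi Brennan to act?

Yes — required.

(i) not (public agency) — satisfied.
(ii) past probation — not met.
So (a) is not satisfied (T AND F).
(i) tenure ≥ 18 mo. — met.
(ii) schedule shift > 4h — satisfied.
(iii) hours reduced — holds.
(b) = T AND T AND T = true.
(1): F OR T → true.
(2) non-exempt — satisfied.
So Overall is satisfied (T AND T).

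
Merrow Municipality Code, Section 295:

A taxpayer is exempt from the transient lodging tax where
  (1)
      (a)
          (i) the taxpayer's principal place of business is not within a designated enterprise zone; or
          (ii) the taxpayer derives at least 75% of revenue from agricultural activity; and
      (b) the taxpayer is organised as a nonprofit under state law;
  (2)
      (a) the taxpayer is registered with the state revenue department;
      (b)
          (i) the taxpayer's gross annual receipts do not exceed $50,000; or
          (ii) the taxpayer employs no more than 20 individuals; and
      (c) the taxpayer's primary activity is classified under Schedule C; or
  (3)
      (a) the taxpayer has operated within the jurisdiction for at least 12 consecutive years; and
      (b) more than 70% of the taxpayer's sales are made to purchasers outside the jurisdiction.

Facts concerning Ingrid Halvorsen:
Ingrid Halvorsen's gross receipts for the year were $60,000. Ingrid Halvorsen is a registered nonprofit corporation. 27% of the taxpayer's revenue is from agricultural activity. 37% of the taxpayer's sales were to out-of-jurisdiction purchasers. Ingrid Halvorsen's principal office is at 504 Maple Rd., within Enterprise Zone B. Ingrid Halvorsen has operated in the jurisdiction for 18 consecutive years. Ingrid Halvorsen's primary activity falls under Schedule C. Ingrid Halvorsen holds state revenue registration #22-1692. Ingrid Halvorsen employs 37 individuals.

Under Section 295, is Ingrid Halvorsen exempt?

(i) not (in enterprise zone) — not met.
(ii) ≥75% agricultural — not met.
(a) = F OR F = false.
(b) nonprofit — met.
(1) = F AND T = false.
(a) state-registered — holds.
(i) receipts ≤ $50,000 — not met.
(ii) ≤ 20 employees — not satisfied.
(b) = F OR F = false.
(c) Schedule C activity — met.
(2): T AND F AND T → false.
(a) ≥ 12 yrs in jurisdiction — satisfied.
(b) >70% out-of-jur. sales — not met.
(3): T AND F → false.
So Overall is not satisfied (F OR F OR F).

No — not exempt.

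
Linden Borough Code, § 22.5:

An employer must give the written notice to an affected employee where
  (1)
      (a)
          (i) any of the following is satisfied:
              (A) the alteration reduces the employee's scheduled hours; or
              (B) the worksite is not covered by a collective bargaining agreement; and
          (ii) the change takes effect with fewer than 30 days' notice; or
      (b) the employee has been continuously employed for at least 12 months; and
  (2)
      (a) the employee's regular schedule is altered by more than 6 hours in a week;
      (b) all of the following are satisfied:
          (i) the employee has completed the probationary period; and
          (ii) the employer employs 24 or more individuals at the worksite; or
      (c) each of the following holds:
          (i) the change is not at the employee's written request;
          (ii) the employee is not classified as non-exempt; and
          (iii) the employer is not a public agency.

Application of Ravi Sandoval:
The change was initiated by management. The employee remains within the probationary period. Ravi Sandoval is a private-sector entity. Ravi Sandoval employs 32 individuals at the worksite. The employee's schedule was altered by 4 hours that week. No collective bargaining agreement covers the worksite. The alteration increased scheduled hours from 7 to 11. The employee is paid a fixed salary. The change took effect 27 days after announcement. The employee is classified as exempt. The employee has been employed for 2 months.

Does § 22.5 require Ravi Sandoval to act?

Yes — required.

(A) hours reduced — not met.
(B) no CBA — holds.
(i) = F OR T = true.
(ii) < 30 days' notice — holds.
(a): T AND T → true.
(b) tenure ≥ 12 mo. — not met.
So (1) is satisfied (T OR F).
(a) schedule shift > 6h — fails.
(i) past probation — not satisfied.
(ii) ≥ 24 at site — holds.
(b): F AND T → false.
(i) not employee-requested — satisfied.
(ii) not (non-exempt) — holds.
(iii) not (public agency) — met.
(c) = T AND T AND T = true.
(2): F OR F OR T → true.
So Overall is satisfied (T AND T).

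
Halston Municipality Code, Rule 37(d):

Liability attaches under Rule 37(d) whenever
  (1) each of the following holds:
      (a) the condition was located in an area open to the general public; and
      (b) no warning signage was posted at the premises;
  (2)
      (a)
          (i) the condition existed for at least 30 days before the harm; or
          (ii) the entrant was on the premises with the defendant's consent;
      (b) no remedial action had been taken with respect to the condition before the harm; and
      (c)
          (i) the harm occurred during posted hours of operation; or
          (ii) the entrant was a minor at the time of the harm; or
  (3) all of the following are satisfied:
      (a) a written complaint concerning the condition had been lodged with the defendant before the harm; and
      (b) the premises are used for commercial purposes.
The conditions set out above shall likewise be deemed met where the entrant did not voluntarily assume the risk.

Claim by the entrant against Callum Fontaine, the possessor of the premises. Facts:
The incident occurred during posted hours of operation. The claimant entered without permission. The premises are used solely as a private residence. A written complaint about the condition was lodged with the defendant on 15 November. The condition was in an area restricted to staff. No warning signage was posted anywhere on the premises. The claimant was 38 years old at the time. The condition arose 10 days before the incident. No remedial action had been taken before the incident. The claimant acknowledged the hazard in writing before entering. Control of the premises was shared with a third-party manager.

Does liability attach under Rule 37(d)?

No — not liable.

(a) public area — fails.
(b) no signage posted — met.
So (1) is not satisfied (F AND T).
(i) condition ≥30 days old — not satisfied.
(ii) consent to enter — not met.
So (a) is not satisfied (F OR F).
(b) no remedial action — satisfied.
(i) during posted hours — satisfied.
(ii) entrant a minor — not satisfied.
(c): T OR F → true.
(2): F AND T AND T → false.
(a) complaint lodged — holds.
(b) commercial use — fails.
So (3) is not satisfied (T AND F).
Overall = F OR F OR F = false.
Exception (no assumed risk) — not satisfied.
Result: main false OR exception false → false.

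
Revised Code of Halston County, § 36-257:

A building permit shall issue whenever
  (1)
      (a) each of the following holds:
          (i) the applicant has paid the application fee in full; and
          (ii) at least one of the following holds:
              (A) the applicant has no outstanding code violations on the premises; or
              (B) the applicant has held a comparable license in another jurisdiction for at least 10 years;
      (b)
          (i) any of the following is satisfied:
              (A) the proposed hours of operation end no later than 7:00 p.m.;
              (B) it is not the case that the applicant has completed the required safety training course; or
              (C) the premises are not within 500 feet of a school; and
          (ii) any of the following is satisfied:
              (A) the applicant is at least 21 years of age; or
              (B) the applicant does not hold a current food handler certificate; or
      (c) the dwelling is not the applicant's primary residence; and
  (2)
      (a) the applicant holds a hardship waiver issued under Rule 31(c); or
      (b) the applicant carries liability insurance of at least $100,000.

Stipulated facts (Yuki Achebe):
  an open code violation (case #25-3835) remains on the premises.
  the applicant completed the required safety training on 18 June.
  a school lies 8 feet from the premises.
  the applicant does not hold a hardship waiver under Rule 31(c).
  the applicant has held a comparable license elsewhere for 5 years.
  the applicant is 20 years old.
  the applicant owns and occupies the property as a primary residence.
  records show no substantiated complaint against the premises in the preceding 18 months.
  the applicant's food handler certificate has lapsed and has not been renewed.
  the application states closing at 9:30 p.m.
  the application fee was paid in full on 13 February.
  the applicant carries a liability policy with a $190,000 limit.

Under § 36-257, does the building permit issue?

(i) fee paid — satisfied.
(A) no code violations — not satisfied.
(B) prior license ≥ 10 yr — fails.
(ii): F OR F → false.
So (a) is not satisfied (T AND F).
(A) closes by 7 p.m. — fails.
(B) not (safety training) — not met.
(C) ≥500 ft from school — not satisfied.
(i): F OR F OR F → false.
(A) age ≥ 21 — not met.
(B) not (food handler cert.) — holds.
(ii): F OR T → true.
(b) = F AND T = false.
(c) not (primary residence) — not satisfied.
So (1) is not satisfied (F OR F OR F).
(a) hardship waiver — not met.
(b) insurance ≥ $100,000 — satisfied.
(2): F OR T → true.
Overall: F AND T → false.

No — denied.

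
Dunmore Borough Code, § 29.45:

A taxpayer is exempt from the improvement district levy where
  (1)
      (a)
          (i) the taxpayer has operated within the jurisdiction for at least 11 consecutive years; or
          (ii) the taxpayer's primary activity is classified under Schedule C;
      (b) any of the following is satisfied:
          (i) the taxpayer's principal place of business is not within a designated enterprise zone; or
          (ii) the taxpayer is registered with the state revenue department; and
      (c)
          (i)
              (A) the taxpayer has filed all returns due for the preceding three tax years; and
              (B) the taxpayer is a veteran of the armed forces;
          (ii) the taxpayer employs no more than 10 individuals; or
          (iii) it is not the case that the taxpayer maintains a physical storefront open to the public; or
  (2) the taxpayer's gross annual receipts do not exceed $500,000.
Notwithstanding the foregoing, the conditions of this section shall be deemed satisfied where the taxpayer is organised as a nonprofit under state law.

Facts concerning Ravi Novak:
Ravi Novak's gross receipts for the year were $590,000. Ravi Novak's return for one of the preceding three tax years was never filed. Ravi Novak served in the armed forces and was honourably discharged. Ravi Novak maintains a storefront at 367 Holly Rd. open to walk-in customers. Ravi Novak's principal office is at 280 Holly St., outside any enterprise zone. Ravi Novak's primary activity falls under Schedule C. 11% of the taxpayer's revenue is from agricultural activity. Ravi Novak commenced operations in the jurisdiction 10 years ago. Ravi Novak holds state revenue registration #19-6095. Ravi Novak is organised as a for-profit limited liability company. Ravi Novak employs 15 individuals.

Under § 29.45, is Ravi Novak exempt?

(i) ≥ 11 yrs in jurisdiction — not satisfied.
(ii) Schedule C activity — holds.
So (a) is satisfied (F OR T).
(i) not (in enterprise zone) — satisfied.
(ii) state-registered — met.
So (b) is satisfied (T OR T).
(A) returns current — not met.
(B) veteran — holds.
(i): F AND T → false.
(ii) ≤ 10 employees — not satisfied.
(iii) not (has storefront) — not met.
(c): F OR F OR F → false.
So (1) is not satisfied (T AND T AND F).
(2) receipts ≤ $500,000 — not met.
Overall = F OR F = false.
Exception (nonprofit) — not satisfied.
Result: main false OR exception false → false.

No — not exempt.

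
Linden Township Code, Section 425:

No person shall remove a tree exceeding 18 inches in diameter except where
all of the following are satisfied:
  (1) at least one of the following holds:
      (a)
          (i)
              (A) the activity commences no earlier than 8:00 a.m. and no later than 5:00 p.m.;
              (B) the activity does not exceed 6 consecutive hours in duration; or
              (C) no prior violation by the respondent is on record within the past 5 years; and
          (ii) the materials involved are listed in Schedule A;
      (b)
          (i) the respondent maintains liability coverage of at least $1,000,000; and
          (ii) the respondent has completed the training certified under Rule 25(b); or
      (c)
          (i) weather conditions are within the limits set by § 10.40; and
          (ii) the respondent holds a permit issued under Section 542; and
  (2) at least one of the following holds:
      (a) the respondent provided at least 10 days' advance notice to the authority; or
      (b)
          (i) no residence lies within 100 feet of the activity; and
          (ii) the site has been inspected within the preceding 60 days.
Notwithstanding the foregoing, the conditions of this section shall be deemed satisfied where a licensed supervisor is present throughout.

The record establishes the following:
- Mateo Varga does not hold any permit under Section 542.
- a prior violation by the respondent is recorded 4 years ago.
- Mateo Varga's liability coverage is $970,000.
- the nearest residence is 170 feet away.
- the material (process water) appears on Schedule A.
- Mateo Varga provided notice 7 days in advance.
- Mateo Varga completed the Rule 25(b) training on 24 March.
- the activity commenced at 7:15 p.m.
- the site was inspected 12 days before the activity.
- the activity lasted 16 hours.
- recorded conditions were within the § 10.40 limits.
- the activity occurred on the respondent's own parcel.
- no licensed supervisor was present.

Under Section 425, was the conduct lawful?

(A) start within hours — not met.
(B) ≤ 6 hrs duration — not met.
(C) no prior violation — not satisfied.
(i) = F OR F OR F = false.
(ii) Schedule A material — satisfied.
(a) = F AND T = false.
(i) coverage ≥ $1,000,000 — not met.
(ii) training certified — met.
(b): F AND T → false.
(i) weather ok — holds.
(ii) holds permit — fails.
(c) = T AND F = false.
(1): F OR F OR F → false.
(a) ≥10 days' notice — not satisfied.
(i) no residence in 100 ft — holds.
(ii) site inspected — met.
So (b) is satisfied (T AND T).
(2) = F OR T = true.
Overall: F AND T → false.
Exception (supervisor present) — not satisfied.
Result: main false OR exception false → false.

No — unlawful.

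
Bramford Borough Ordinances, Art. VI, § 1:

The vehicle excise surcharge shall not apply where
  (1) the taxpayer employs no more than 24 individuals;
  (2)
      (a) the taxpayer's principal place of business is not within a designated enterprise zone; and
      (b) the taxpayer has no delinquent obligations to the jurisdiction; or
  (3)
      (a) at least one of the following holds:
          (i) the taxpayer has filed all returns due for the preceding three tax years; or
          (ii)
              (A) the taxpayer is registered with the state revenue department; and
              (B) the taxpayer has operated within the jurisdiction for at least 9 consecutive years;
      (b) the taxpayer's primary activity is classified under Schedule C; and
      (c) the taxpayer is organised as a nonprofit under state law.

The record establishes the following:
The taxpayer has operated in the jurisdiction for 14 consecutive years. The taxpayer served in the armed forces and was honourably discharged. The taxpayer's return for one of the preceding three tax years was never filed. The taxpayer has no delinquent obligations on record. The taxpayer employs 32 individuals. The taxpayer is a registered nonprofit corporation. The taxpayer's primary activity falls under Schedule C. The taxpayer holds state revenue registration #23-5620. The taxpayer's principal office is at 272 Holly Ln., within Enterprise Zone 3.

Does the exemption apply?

Yes — exempt.

(1) ≤ 24 employees — not met.
(a) not (in enterprise zone) — not met.
(b) no delinquency — satisfied.
So (2) is not satisfied (F AND T).
(i) returns current — not met.
(A) state-registered — met.
(B) ≥ 9 yrs in jurisdiction — met.
So (ii) is satisfied (T AND T).
So (a) is satisfied (F OR T).
(b) Schedule C activity — holds.
(c) nonprofit — satisfied.
(3): T AND T AND T → true.
So Overall is satisfied (F OR F OR T).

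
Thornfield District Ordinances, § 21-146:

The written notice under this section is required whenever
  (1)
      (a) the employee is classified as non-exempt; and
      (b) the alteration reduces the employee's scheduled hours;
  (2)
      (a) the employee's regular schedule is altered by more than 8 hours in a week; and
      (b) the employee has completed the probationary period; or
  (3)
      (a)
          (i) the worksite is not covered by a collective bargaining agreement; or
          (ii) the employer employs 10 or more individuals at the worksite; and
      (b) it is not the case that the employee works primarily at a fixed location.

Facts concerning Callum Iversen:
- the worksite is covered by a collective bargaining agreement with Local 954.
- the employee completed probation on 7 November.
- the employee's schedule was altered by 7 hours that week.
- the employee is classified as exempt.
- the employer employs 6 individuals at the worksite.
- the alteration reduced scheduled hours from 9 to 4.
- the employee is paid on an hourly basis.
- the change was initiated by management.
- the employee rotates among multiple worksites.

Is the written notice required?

(a) non-exempt — fails.
(b) hours reduced — holds.
(1) = F AND T = false.
(a) schedule shift > 8h — fails.
(b) past probation — holds.
(2): F AND T → false.
(i) no CBA — not satisfied.
(ii) ≥ 10 at site — fails.
So (a) is not satisfied (F OR F).
(b) not (fixed location) — holds.
So (3) is not satisfied (F AND T).
Overall: F OR F OR F → false.

No — not required.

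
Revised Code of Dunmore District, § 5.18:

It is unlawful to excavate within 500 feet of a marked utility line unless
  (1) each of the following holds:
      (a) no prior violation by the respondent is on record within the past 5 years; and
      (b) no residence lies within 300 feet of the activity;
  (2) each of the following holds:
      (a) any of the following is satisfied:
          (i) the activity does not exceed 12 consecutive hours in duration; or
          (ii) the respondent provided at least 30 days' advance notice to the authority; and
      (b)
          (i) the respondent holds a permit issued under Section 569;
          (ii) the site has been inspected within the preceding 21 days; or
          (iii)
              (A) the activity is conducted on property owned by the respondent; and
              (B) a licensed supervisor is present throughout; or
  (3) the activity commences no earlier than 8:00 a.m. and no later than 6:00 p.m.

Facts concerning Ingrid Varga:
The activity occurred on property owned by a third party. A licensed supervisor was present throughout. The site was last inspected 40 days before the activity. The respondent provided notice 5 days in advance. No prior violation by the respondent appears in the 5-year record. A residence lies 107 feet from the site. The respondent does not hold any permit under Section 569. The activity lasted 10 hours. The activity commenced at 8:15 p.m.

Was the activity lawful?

(a) no prior violation — holds.
(b) no residence in 300 ft — fails.
(1): T AND F → false.
(i) ≤ 12 hrs duration — satisfied.
(ii) ≥30 days' notice — not met.
(a): T OR F → true.
(i) holds permit — not met.
(ii) site inspected — fails.
(A) own property — not met.
(B) supervisor present — satisfied.
So (iii) is not satisfied (F AND T).
So (b) is not satisfied (F OR F OR F).
(2) = T AND F = false.
(3) start within hours — not met.
Overall: F OR F OR F → false.

No — unlawful.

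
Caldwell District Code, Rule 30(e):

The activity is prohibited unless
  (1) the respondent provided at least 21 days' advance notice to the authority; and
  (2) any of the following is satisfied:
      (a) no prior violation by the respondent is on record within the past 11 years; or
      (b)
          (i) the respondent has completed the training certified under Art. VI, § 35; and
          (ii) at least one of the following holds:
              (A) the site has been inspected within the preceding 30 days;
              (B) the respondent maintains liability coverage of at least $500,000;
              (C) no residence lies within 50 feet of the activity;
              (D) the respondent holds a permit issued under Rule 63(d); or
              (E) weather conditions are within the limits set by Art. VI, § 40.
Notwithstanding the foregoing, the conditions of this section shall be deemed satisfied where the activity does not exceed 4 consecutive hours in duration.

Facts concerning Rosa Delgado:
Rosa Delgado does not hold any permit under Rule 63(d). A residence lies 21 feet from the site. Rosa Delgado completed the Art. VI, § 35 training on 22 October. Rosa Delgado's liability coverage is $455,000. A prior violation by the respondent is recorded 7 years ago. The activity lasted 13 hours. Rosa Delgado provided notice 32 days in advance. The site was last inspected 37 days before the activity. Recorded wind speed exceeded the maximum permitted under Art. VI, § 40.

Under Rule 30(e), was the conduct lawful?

No — unlawful.

(1) ≥21 days' notice — satisfied.
(a) no prior violation — not satisfied.
(i) training certified — satisfied.
(A) site inspected — not satisfied.
(B) coverage ≥ $500,000 — not satisfied.
(C) no residence in 50 ft — not satisfied.
(D) holds permit — fails.
(E) weather ok — not met.
(ii) = F OR F OR F OR F OR F = false.
(b): T AND F → false.
(2): F OR F → false.
So Overall is not satisfied (T AND F).
Exception (≤ 4 hrs duration) — not satisfied.
Result: main false OR exception false → false.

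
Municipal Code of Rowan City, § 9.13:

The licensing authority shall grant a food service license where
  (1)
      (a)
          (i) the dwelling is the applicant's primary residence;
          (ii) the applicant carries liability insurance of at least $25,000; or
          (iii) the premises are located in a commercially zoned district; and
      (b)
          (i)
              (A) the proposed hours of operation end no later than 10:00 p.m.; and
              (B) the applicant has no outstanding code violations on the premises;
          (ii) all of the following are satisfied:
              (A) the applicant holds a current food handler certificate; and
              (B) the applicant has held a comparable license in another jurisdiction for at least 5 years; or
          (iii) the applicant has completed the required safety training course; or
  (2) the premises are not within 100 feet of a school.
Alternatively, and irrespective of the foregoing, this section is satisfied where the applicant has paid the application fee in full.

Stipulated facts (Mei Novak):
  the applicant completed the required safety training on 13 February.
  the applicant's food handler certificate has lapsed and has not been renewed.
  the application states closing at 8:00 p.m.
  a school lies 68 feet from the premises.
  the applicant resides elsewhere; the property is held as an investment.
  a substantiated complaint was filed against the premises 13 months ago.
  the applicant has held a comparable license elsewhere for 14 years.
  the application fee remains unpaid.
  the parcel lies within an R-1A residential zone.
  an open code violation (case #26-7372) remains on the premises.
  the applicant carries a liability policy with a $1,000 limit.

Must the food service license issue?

No — denied.

(i) primary residence — not met.
(ii) insurance ≥ $25,000 — not satisfied.
(iii) commercially zoned — not satisfied.
So (a) is not satisfied (F OR F OR F).
(A) closes by 10 p.m. — met.
(B) no code violations — not satisfied.
(i) = T AND F = false.
(A) food handler cert. — not satisfied.
(B) prior license ≥ 5 yr — satisfied.
(ii): F AND T → false.
(iii) safety training — satisfied.
(b): F OR F OR T → true.
So (1) is not satisfied (F AND T).
(2) ≥100 ft from school — not met.
Overall: F OR F → false.
Exception (fee paid) — not satisfied.
Result: main false OR exception false → false.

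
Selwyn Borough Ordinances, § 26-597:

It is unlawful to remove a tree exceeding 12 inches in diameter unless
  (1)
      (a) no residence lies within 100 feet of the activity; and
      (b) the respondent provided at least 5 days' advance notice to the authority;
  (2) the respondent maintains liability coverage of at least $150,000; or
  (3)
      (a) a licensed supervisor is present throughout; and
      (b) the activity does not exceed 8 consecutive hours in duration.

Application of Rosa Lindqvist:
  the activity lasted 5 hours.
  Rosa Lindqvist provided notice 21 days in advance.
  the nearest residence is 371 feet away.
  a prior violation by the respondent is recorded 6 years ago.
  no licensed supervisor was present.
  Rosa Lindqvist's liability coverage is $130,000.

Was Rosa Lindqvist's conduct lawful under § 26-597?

(a) no residence in 100 ft — met.
(b) ≥5 days' notice — holds.
(1): T AND T → true.
(2) coverage ≥ $150,000 — fails.
(a) supervisor present — not met.
(b) ≤ 8 hrs duration — met.
(3): F AND T → false.
Overall = T OR F OR F = true.

Yes — lawful.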